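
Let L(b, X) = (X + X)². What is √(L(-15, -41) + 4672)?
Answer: 2*√2849 ≈ 106.75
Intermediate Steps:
L(b, X) = 4*X² (L(b, X) = (2*X)² = 4*X²)
√(L(-15, -41) + 4672) = √(4*(-41)² + 4672) = √(4*1681 + 4672) = √(6724 + 4672) = √11396 = 2*√2849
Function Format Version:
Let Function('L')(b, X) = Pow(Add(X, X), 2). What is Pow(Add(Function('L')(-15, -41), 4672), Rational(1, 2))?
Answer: Mul(2, Pow(2849, Rational(1, 2))) ≈ 106.75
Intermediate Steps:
Function('L')(b, X) = Mul(4, Pow(X, 2)) (Function('L')(b, X) = Pow(Mul(2, X), 2) = Mul(4, Pow(X, 2)))
Pow(Add(Function('L')(-15, -41), 4672), Rational(1, 2)) = Pow(Add(Mul(4, Pow(-41, 2)), 4672), Rational(1, 2)) = Pow(Add(Mul(4, 1681), 4672), Rational(1, 2)) = Pow(Add(6724, 4672), Rational(1, 2)) = Pow(11396, Rational(1, 2)) = Mul(2, Pow(2849, Rational(1, 2)))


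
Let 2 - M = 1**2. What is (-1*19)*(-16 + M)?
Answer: 285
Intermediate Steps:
M = 1 (M = 2 - 1*1**2 = 2 - 1*1 = 2 - 1 = 1)
(-1*19)*(-16 + M) = (-1*19)*(-16 + 1) = -19*(-15) = 285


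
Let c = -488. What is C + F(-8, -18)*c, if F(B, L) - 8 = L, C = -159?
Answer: 4721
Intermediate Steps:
F(B, L) = 8 + L
C + F(-8, -18)*c = -159 + (8 - 18)*(-488) = -159 - 10*(-488) = -159 + 4880 = 4721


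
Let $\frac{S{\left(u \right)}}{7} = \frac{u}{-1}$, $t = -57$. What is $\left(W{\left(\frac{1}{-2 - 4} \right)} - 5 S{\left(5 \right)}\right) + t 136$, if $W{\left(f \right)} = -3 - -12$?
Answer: $-7568$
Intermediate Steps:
$S{\left(u \right)} = - 7 u$ ($S{\left(u \right)} = 7 \frac{u}{-1} = 7 u \left(-1\right) = 7 \left(- u\right) = - 7 u$)
$W{\left(f \right)} = 9$ ($W{\left(f \right)} = -3 + 12 = 9$)
$\left(W{\left(\frac{1}{-2 - 4} \right)} - 5 S{\left(5 \right)}\right) + t 136 = \left(9 - 5 \left(\left(-7\right) 5\right)\right) - 7752 = \left(9 - -175\right) - 7752 = \left(9 + 175\right) - 7752 = 184 - 7752 = -7568$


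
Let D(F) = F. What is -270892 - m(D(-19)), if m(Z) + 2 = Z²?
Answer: -271251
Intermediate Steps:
m(Z) = -2 + Z²
-270892 - m(D(-19)) = -270892 - (-2 + (-19)²) = -270892 - (-2 + 361) = -270892 - 1*359 = -270892 - 359 = -271251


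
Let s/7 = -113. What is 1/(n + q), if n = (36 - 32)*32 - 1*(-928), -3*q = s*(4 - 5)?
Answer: 3/2377 ≈ 0.0012621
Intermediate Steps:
s = -791 (s = 7*(-113) = -791)
q = -791/3 (q = -(-791)*(4 - 5)/3 = -(-791)*(-1)/3 = -⅓*791 = -791/3 ≈ -263.67)
n = 1056 (n = 4*32 + 928 = 128 + 928 = 1056)
1/(n + q) = 1/(1056 - 791/3) = 1/(2377/3) = 3/2377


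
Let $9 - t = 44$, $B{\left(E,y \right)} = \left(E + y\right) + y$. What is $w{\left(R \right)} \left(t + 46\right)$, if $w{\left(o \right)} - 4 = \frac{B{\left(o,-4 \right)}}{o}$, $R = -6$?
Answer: $\frac{209}{3} \approx 69.667$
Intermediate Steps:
$B{\left(E,y \right)} = E + 2 y$
$t = -35$ ($t = 9 - 44 = -35$)
$w{\left(o \right)} = 4 + \frac{-8 + o}{o}$ ($w{\left(o \right)} = 4 + \frac{o + 2 \left(-4\right)}{o} = 4 + \frac{o - 8}{o} = 4 + \frac{-8 + o}{o}$)
$w{\left(R \right)} \left(t + 46\right) = \left(5 - \frac{8}{-6}\right) \left(-35 + 46\right) = \left(5 - - \frac{4}{3}\right) 11 = \left(5 + \frac{4}{3}\right) 11 = \frac{19}{3} \cdot 11 = \frac{209}{3}$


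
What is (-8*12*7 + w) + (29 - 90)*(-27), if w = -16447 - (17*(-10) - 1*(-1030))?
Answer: -16332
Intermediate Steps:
w = -17307 (w = -16447 - (-170 + 1030) = -16447 - 1*860 = -16447 - 860 = -17307)
(-8*12*7 + w) + (29 - 90)*(-27) = (-8*12*7 - 17307) + (29 - 90)*(-27) = (-96*7 - 17307) - 61*(-27) = (-672 - 17307) + 1647 = -17979 + 1647 = -16332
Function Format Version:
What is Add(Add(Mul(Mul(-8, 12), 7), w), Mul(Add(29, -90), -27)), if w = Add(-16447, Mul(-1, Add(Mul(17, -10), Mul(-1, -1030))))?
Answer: -16332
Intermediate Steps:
w = -17307 (w = Add(-16447, Mul(-1, Add(-170, 1030))) = Add(-16447, Mul(-1, 860)) = Add(-16447, -860) = -17307)
Add(Add(Mul(Mul(-8, 12), 7), w), Mul(Add(29, -90), -27)) = Add(Add(Mul(Mul(-8, 12), 7), -17307), Mul(Add(29, -90), -27)) = Add(Add(Mul(-96, 7), -17307), Mul(-61, -27)) = Add(Add(-672, -17307), 1647) = Add(-17979, 1647) = -16332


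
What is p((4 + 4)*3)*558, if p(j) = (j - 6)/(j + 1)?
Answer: 10044/25 ≈ 401.76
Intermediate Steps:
p(j) = (-6 + j)/(1 + j)
p((4 + 4)*3)*558 = ((-6 + (4 + 4)*3)/(1 + (4 + 4)*3))*558 = ((-6 + 8*3)/(1 + 8*3))*558 = ((-6 + 24)/(1 + 24))*558 = (18/25)*558 = 10044/25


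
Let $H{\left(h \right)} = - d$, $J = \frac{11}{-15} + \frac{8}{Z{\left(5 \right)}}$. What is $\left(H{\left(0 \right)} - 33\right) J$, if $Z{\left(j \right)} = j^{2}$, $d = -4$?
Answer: $\frac{899}{75} \approx 11.987$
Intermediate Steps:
$J = - \frac{31}{75}$ ($J = \frac{11}{-15} + \frac{8}{5^{2}} = 11 \left(- \frac{1}{15}\right) + \frac{8}{25} = - \frac{11}{15} + 8 \cdot \frac{1}{25} = - \frac{11}{15} + \frac{8}{25} = - \frac{31}{75} \approx -0.41333$)
$H{\left(h \right)} = 4$ ($H{\left(h \right)} = \left(-1\right) \left(-4\right) = 4$)
$\left(H{\left(0 \right)} - 33\right) J = \left(4 - 33\right) \left(- \frac{31}{75}\right) = \left(-29\right) \left(- \frac{31}{75}\right) = \frac{899}{75}$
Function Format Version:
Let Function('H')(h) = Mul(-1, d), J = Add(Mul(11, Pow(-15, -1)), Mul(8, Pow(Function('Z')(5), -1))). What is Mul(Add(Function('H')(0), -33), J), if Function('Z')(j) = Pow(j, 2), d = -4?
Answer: Rational(899, 75) ≈ 11.987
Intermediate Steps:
J = Rational(-31, 75) (J = Add(Mul(11, Pow(-15, -1)), Mul(8, Pow(Pow(5, 2), -1))) = Add(Mul(11, Rational(-1, 15)), Mul(8, Pow(25, -1))) = Add(Rational(-11, 15), Mul(8, Rational(1, 25))) = Add(Rational(-11, 15), Rational(8, 25)) = Rational(-31, 75) ≈ -0.41333)
Function('H')(h) = 4 (Function('H')(h) = Mul(-1, -4) = 4)
Mul(Add(Function('H')(0), -33), J) = Mul(Add(4, -33), Rational(-31, 75)) = Mul(-29, Rational(-31, 75)) = Rational(899, 75)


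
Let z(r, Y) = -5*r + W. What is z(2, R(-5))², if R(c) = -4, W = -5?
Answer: 225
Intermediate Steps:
z(r, Y) = -5 - 5*r (z(r, Y) = -5*r - 5 = -5 - 5*r)
z(2, R(-5))² = (-5 - 5*2)² = (-5 - 10)² = (-15)² = 225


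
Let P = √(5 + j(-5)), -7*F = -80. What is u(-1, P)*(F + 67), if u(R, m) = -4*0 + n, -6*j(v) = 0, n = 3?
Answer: 1647/7 ≈ 235.29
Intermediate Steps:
F = 80/7 (F = -⅐*(-80) = 80/7 ≈ 11.429)
j(v) = 0 (j(v) = -⅙*0 = 0)
P = √5 (P = √(5 + 0) = √5 ≈ 2.2361)
u(R, m) = 3 (u(R, m) = -4*0 + 3 = 0 + 3 = 3)
u(-1, P)*(F + 67) = 3*(80/7 + 67) = 3*(549/7) = 1647/7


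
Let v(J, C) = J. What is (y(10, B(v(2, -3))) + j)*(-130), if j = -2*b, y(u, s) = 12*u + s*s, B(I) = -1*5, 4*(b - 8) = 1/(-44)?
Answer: -737945/44 ≈ -16771.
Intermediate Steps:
b = 1407/176 (b = 8 + (¼)/(-44) = 8 + (¼)*(-1/44) = 8 - 1/176 = 1407/176 ≈ 7.9943)
B(I) = -5
y(u, s) = s² + 12*u (y(u, s) = 12*u + s² = s² + 12*u)
j = -1407/88 (j = -2*1407/176 = -1407/88 ≈ -15.989)
(y(10, B(v(2, -3))) + j)*(-130) = (((-5)² + 12*10) - 1407/88)*(-130) = ((25 + 120) - 1407/88)*(-130) = (145 - 1407/88)*(-130) = (11353/88)*(-130) = -737945/44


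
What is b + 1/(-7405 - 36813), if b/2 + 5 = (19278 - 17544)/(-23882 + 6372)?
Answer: -232233451/22772270 ≈ -10.198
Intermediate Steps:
b = -5252/515 (b = -10 + 2*((19278 - 17544)/(-23882 + 6372)) = -10 + 2*(1734/(-17510)) = -10 + 2*(1734*(-1/17510)) = -10 + 2*(-51/515) = -10 - 102/515 = -5252/515 ≈ -10.198)
b + 1/(-7405 - 36813) = -5252/515 + 1/(-7405 - 36813) = -5252/515 + 1/(-44218) = -5252/515 - 1/44218 = -232233451/22772270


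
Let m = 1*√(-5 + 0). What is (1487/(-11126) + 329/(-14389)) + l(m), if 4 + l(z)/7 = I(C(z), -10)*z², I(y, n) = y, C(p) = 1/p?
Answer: -4507633289/160092014 + 7*I*√5 ≈ -28.157 + 15.652*I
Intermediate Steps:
C(p) = 1/p
m = I*√5 (m = 1*√(-5) = 1*(I*√5) = I*√5 ≈ 2.2361*I)
l(z) = -28 + 7*z (l(z) = -28 + 7*(z²/z) = -28 + 7*z)
(1487/(-11126) + 329/(-14389)) + l(m) = (1487/(-11126) + 329/(-14389)) + (-28 + 7*(I*√5)) = (1487*(-1/11126) + 329*(-1/14389)) + (-28 + 7*I*√5) = (-1487/11126 - 329/14389) + (-28 + 7*I*√5) = -25056897/160092014 + (-28 + 7*I*√5) = -4507633289/160092014 + 7*I*√5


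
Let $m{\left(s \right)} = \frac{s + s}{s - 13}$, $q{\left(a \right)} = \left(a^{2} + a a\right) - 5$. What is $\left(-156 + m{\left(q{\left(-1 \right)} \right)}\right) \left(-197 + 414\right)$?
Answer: $- \frac{270165}{8} \approx -33771.0$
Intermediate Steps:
$q{\left(a \right)} = -5 + 2 a^{2}$ ($q{\left(a \right)} = \left(a^{2} + a^{2}\right) - 5 = 2 a^{2} - 5 = -5 + 2 a^{2}$)
$m{\left(s \right)} = \frac{2 s}{-13 + s}$
$\left(-156 + m{\left(q{\left(-1 \right)} \right)}\right) \left(-197 + 414\right) = \left(-156 + \frac{2 \left(-5 + 2 \left(-1\right)^{2}\right)}{-13 - \left(5 - 2 \left(-1\right)^{2}\right)}\right) \left(-197 + 414\right) = \left(-156 + \frac{2 \left(-5 + 2 \cdot 1\right)}{-13 + \left(-5 + 2 \cdot 1\right)}\right) 217 = \left(-156 + \frac{2 \left(-5 + 2\right)}{-13 + \left(-5 + 2\right)}\right) 217 = \left(-156 + 2 \left(-3\right) \frac{1}{-13 - 3}\right) 217 = \left(-156 + 2 \left(-3\right) \frac{1}{-16}\right) 217 = \left(-156 + 2 \left(-3\right) \left(- \frac{1}{16}\right)\right) 217 = \left(-156 + \frac{3}{8}\right) 217 = \left(- \frac{1245}{8}\right) 217 = - \frac{270165}{8}$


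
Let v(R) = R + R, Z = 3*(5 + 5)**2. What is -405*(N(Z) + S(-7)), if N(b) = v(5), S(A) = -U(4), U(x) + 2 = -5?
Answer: -6885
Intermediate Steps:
U(x) = -7 (U(x) = -2 - 5 = -7)
S(A) = 7 (S(A) = -1*(-7) = 7)
Z = 300 (Z = 3*10**2 = 3*100 = 300)
v(R) = 2*R
N(b) = 10 (N(b) = 2*5 = 10)
-405*(N(Z) + S(-7)) = -405*(10 + 7) = -405*17 = -6885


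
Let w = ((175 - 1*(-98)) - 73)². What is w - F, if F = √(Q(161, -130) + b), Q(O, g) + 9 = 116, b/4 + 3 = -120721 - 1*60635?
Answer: 40000 - I*√725329 ≈ 40000.0 - 851.66*I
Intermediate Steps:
b = -725436 (b = -12 + 4*(-120721 - 1*60635) = -12 + 4*(-120721 - 60635) = -12 + 4*(-181356) = -12 - 725424 = -725436)
w = 40000 (w = ((175 + 98) - 73)² = (273 - 73)² = 200² = 40000)
Q(O, g) = 107 (Q(O, g) = -9 + 116 = 107)
F = I*√725329 (F = √(107 - 725436) = √(-725329) = I*√725329 ≈ 851.66*I)
w - F = 40000 - I*√725329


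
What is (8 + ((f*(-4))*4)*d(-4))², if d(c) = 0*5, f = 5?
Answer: 64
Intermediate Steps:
d(c) = 0
(8 + ((f*(-4))*4)*d(-4))² = (8 + ((5*(-4))*4)*0)² = (8 - 20*4*0)² = (8 - 80*0)² = (8 + 0)² = 8² = 64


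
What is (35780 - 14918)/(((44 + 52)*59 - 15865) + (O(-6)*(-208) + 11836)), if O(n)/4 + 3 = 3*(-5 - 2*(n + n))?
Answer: -6954/14431 ≈ -0.48188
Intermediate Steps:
O(n) = -72 - 48*n (O(n) = -12 + 4*(3*(-5 - 2*(n + n))) = -12 + 4*(3*(-5 - 4*n)) = -12 + 4*(-15 - 12*n) = -12 + (-60 - 48*n) = -72 - 48*n)
(35780 - 14918)/(((44 + 52)*59 - 15865) + (O(-6)*(-208) + 11836)) = (35780 - 14918)/(((44 + 52)*59 - 15865) + ((-72 - 48*(-6))*(-208) + 11836)) = 20862/((96*59 - 15865) + ((-72 + 288)*(-208) + 11836)) = 20862/((5664 - 15865) + (216*(-208) + 11836)) = 20862/(-10201 + (-44928 + 11836)) = 20862/(-10201 - 33092) = 20862/(-43293) = 20862*(-1/43293) = -6954/14431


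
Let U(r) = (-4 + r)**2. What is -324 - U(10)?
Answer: -360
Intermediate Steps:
-324 - U(10) = -324 - (-4 + 10)**2 = -324 - 1*6**2 = -324 - 1*36 = -324 - 36 = -360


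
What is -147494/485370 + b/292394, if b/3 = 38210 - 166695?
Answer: -115107326993/70959637890 ≈ -1.6222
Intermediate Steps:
b = -385455 (b = 3*(38210 - 166695) = 3*(-128485) = -385455)
-147494/485370 + b/292394 = -147494/485370 - 385455/292394 = -147494*1/485370 - 385455*1/292394 = -73747/242685 - 385455/292394 = -115107326993/70959637890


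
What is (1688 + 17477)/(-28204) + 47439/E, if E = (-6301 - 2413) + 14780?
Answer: 67873037/9504748 ≈ 7.1410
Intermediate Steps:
E = 6066 (E = -8714 + 14780 = 6066)
(1688 + 17477)/(-28204) + 47439/E = (1688 + 17477)/(-28204) + 47439/6066 = 19165*(-1/28204) + 47439*(1/6066) = -19165/28204 + 5271/674 = 67873037/9504748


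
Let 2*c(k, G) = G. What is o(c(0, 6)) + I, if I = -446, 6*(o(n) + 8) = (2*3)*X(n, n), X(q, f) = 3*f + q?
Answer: -442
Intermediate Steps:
X(q, f) = q + 3*f
c(k, G) = G/2
o(n) = -8 + 4*n (o(n) = -8 + ((2*3)*(n + 3*n))/6 = -8 + (6*(4*n))/6 = -8 + (24*n)/6 = -8 + 4*n)
o(c(0, 6)) + I = (-8 + 4*((1/2)*6)) - 446 = (-8 + 4*3) - 446 = (-8 + 12) - 446 = 4 - 446 = -442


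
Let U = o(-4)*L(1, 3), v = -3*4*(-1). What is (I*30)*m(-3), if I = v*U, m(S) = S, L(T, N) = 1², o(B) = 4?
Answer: -4320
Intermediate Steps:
L(T, N) = 1
v = 12 (v = -12*(-1) = 12)
U = 4 (U = 4*1 = 4)
I = 48 (I = 12*4 = 48)
(I*30)*m(-3) = (48*30)*(-3) = 1440*(-3) = -4320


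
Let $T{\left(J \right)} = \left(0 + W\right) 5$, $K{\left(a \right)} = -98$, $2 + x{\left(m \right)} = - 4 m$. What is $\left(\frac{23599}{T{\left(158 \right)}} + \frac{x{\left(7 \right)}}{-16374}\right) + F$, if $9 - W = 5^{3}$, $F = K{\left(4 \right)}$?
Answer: $- \frac{219515131}{1582820} \approx -138.69$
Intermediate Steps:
$x{\left(m \right)} = -2 - 4 m$
$F = -98$
$W = -116$ ($W = 9 - 5^{3} = 9 - 125 = -116$)
$T{\left(J \right)} = -580$ ($T{\left(J \right)} = \left(0 - 116\right) 5 = \left(-116\right) 5 = -580$)
$\left(\frac{23599}{T{\left(158 \right)}} + \frac{x{\left(7 \right)}}{-16374}\right) + F = \left(\frac{23599}{-580} + \frac{-2 - 28}{-16374}\right) - 98 = \left(23599 \left(- \frac{1}{580}\right) + \left(-2 - 28\right) \left(- \frac{1}{16374}\right)\right) - 98 = \left(- \frac{23599}{580} - - \frac{5}{2729}\right) - 98 = \left(- \frac{23599}{580} + \frac{5}{2729}\right) - 98 = - \frac{64398771}{1582820} - 98 = - \frac{219515131}{1582820}$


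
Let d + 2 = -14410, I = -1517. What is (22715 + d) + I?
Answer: 6786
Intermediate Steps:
d = -14412 (d = -2 - 14410 = -14412)
(22715 + d) + I = (22715 - 14412) - 1517 = 8303 - 1517 = 6786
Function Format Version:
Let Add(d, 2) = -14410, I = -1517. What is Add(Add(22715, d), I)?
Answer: 6786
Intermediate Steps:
d = -14412 (d = Add(-2, -14410) = -14412)
Add(Add(22715, d), I) = Add(Add(22715, -14412), -1517) = Add(8303, -1517) = 6786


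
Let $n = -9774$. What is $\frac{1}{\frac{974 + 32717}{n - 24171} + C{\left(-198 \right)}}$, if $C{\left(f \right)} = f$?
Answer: $- \frac{33945}{6754801} \approx -0.0050253$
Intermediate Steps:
$\frac{1}{\frac{974 + 32717}{n - 24171} + C{\left(-198 \right)}} = \frac{1}{\frac{974 + 32717}{-9774 - 24171} - 198} = \frac{1}{\frac{33691}{-33945} - 198} = \frac{1}{33691 \left(- \frac{1}{33945}\right) - 198} = \frac{1}{- \frac{33691}{33945} - 198} = \frac{1}{- \frac{6754801}{33945}} = - \frac{33945}{6754801}$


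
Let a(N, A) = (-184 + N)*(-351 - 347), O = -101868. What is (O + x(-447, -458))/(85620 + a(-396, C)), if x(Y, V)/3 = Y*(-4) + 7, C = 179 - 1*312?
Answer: -96483/490460 ≈ -0.19672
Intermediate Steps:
C = -133 (C = 179 - 312 = -133)
x(Y, V) = 21 - 12*Y (x(Y, V) = 3*(Y*(-4) + 7) = 3*(-4*Y + 7) = 3*(7 - 4*Y) = 21 - 12*Y)
a(N, A) = 128432 - 698*N (a(N, A) = (-184 + N)*(-698) = 128432 - 698*N)
(O + x(-447, -458))/(85620 + a(-396, C)) = (-101868 + (21 - 12*(-447)))/(85620 + (128432 - 698*(-396))) = (-101868 + (21 + 5364))/(85620 + (128432 + 276408)) = (-101868 + 5385)/(85620 + 404840) = -96483/490460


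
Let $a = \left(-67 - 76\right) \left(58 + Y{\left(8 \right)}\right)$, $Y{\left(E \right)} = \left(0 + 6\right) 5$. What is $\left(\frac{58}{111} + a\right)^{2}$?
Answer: $\frac{1950955258756}{12321} \approx 1.5834 \cdot 10^{8}$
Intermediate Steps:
$Y{\left(E \right)} = 30$ ($Y{\left(E \right)} = 6 \cdot 5 = 30$)
$a = -12584$ ($a = \left(-67 - 76\right) \left(58 + 30\right) = \left(-143\right) 88 = -12584$)
$\left(\frac{58}{111} + a\right)^{2} = \left(\frac{58}{111} - 12584\right)^{2} = \left(- \frac{1396766}{111}\right)^{2} = \frac{1950955258756}{12321}$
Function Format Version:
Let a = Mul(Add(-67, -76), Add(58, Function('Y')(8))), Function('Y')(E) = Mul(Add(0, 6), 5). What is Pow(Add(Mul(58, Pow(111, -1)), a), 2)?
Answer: Rational(1950955258756, 12321) ≈ 1.5834e+8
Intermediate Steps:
Function('Y')(E) = 30 (Function('Y')(E) = Mul(6, 5) = 30)
a = -12584 (a = Mul(Add(-67, -76), Add(58, 30)) = Mul(-143, 88) = -12584)
Pow(Add(Mul(58, Pow(111, -1)), a), 2) = Pow(Add(Mul(58, Pow(111, -1)), -12584), 2) = Pow(Add(Mul(58, Rational(1, 111)), -12584), 2) = Pow(Add(Rational(58, 111), -12584), 2) = Pow(Rational(-1396766, 111), 2) = Rational(1950955258756, 12321)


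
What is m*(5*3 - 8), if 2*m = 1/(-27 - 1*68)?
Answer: -7/190 ≈ -0.036842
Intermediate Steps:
m = -1/190 (m = 1/(2*(-27 - 1*68)) = 1/(2*(-27 - 68)) = (½)/(-95) = (½)*(-1/95) = -1/190 ≈ -0.0052632)
m*(5*3 - 8) = -(5*3 - 8)/190 = -(15 - 8)/190 = -1/190*7 = -7/190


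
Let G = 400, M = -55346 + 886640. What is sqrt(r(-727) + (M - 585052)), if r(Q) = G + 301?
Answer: sqrt(246943) ≈ 496.93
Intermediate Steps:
M = 831294
r(Q) = 701 (r(Q) = 400 + 301 = 701)
sqrt(r(-727) + (M - 585052)) = sqrt(701 + (831294 - 585052)) = sqrt(701 + 246242) = sqrt(246943)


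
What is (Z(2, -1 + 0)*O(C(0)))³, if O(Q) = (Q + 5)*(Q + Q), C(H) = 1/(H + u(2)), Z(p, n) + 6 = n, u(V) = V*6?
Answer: -77854483/373248 ≈ -208.59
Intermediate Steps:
u(V) = 6*V
Z(p, n) = -6 + n
C(H) = 1/(12 + H) (C(H) = 1/(H + 6*2) = 1/(H + 12) = 1/(12 + H))
O(Q) = 2*Q*(5 + Q) (O(Q) = (5 + Q)*(2*Q) = 2*Q*(5 + Q))
(Z(2, -1 + 0)*O(C(0)))³ = ((-6 + (-1 + 0))*(2*(5 + 1/(12 + 0))/(12 + 0)))³ = ((-6 - 1)*(2*(5 + 1/12)/12))³ = (-14*(5 + 1/12)/12)³ = (-14*61/(12*12))³ = (-7*61/72)³ = (-427/72)³ = -77854483/373248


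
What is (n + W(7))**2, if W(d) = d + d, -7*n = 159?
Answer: 3721/49 ≈ 75.939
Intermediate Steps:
n = -159/7 (n = -1/7*159 = -159/7 ≈ -22.714)
W(d) = 2*d
(n + W(7))**2 = (-159/7 + 2*7)**2 = (-159/7 + 14)**2 = (-61/7)**2 = 3721/49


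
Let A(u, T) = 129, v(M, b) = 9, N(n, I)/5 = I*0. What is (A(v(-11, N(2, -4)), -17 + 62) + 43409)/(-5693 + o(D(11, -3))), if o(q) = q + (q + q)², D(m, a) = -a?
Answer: -1979/257 ≈ -7.7004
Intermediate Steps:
N(n, I) = 0 (N(n, I) = 5*(I*0) = 5*0 = 0)
o(q) = q + 4*q² (o(q) = q + (2*q)² = q + 4*q²)
(A(v(-11, N(2, -4)), -17 + 62) + 43409)/(-5693 + o(D(11, -3))) = (129 + 43409)/(-5693 + (-1*(-3))*(1 + 4*(-1*(-3)))) = 43538/(-5693 + 3*(1 + 4*3)) = 43538/(-5693 + 3*(1 + 12)) = 43538/(-5693 + 3*13) = 43538/(-5693 + 39) = 43538/(-5654) = 43538*(-1/5654) = -1979/257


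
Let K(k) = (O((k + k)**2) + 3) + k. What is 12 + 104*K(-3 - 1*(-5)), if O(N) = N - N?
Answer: 532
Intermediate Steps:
O(N) = 0
K(k) = 3 + k (K(k) = (0 + 3) + k = 3 + k)
12 + 104*K(-3 - 1*(-5)) = 12 + 104*(3 + (-3 - 1*(-5))) = 12 + 104*(3 + (-3 + 5)) = 12 + 104*(3 + 2) = 12 + 104*5 = 12 + 520 = 532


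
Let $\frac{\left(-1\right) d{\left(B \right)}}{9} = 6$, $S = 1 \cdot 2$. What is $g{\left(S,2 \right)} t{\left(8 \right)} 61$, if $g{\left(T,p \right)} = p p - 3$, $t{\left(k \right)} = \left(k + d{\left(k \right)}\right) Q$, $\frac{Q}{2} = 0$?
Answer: $0$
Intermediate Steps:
$Q = 0$ ($Q = 2 \cdot 0 = 0$)
$S = 2$
$d{\left(B \right)} = -54$ ($d{\left(B \right)} = \left(-9\right) 6 = -54$)
$t{\left(k \right)} = 0$ ($t{\left(k \right)} = \left(k - 54\right) 0 = \left(-54 + k\right) 0 = 0$)
$g{\left(T,p \right)} = -3 + p^{2}$ ($g{\left(T,p \right)} = p^{2} - 3 = -3 + p^{2}$)
$g{\left(S,2 \right)} t{\left(8 \right)} 61 = \left(-3 + 2^{2}\right) 0 \cdot 61 = \left(-3 + 4\right) 0 \cdot 61 = 1 \cdot 0 \cdot 61 = 0 \cdot 61 = 0$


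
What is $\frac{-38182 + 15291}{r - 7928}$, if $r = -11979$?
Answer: $\frac{22891}{19907} \approx 1.1499$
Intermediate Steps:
$\frac{-38182 + 15291}{r - 7928} = \frac{-38182 + 15291}{-11979 - 7928} = - \frac{22891}{-19907} = \left(-22891\right) \left(- \frac{1}{19907}\right) = \frac{22891}{19907}$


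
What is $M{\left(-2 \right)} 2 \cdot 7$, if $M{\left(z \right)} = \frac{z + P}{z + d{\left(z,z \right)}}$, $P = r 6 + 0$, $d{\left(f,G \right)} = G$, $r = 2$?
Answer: $-35$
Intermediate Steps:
$P = 12$ ($P = 2 \cdot 6 + 0 = 12 + 0 = 12$)
$M{\left(z \right)} = \frac{12 + z}{2 z}$ ($M{\left(z \right)} = \frac{z + 12}{z + z} = \frac{12 + z}{2 z}$)
$M{\left(-2 \right)} 2 \cdot 7 = \frac{12 - 2}{2 \left(-2\right)} 2 \cdot 7 = \frac{1}{2} \left(- \frac{1}{2}\right) 10 \cdot 2 \cdot 7 = \left(- \frac{5}{2}\right) 2 \cdot 7 = \left(-5\right) 7 = -35$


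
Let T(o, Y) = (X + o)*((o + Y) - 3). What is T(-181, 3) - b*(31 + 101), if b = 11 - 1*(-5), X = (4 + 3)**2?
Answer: 21780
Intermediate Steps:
X = 49 (X = 7**2 = 49)
b = 16 (b = 11 + 5 = 16)
T(o, Y) = (49 + o)*(-3 + Y + o) (T(o, Y) = (49 + o)*((o + Y) - 3) = (49 + o)*((Y + o) - 3) = (49 + o)*(-3 + Y + o))
T(-181, 3) - b*(31 + 101) = (-147 + (-181)**2 + 46*(-181) + 49*3 + 3*(-181)) - 16*(31 + 101) = (-147 + 32761 - 8326 + 147 - 543) - 16*132 = 23892 - 1*2112 = 23892 - 2112 = 21780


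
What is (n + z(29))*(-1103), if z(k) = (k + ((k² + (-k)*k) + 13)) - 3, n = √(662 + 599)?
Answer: -43017 - 1103*√1261 ≈ -82185.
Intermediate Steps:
n = √1261 ≈ 35.511
z(k) = 10 + k (z(k) = (k + ((k² - k²) + 13)) - 3 = (k + (0 + 13)) - 3 = (k + 13) - 3 = (13 + k) - 3 = 10 + k)
(n + z(29))*(-1103) = (√1261 + (10 + 29))*(-1103) = (√1261 + 39)*(-1103) = (39 + √1261)*(-1103) = -43017 - 1103*√1261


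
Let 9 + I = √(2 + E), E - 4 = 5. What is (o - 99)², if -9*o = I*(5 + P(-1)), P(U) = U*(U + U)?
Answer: 686123/81 + 1288*√11/9 ≈ 8945.3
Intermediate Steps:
E = 9 (E = 4 + 5 = 9)
P(U) = 2*U² (P(U) = U*(2*U) = 2*U²)
I = -9 + √11 (I = -9 + √(2 + 9) = -9 + √11 ≈ -5.6834)
o = 7 - 7*√11/9 (o = -(-9 + √11)*(5 + 2*(-1)²)/9 = -(-9 + √11)*(5 + 2*1)/9 = -(-9 + √11)*(5 + 2)/9 = -(-9 + √11)*7/9 = -(-63 + 7*√11)/9 = 7 - 7*√11/9 ≈ 4.4204)
(o - 99)² = ((7 - 7*√11/9) - 99)² = (-92 - 7*√11/9)²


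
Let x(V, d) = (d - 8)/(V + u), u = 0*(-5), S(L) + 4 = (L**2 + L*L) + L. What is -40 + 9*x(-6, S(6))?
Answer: -139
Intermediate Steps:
S(L) = -4 + L + 2*L**2 (S(L) = -4 + ((L**2 + L*L) + L) = -4 + ((L**2 + L**2) + L) = -4 + (2*L**2 + L) = -4 + (L + 2*L**2) = -4 + L + 2*L**2)
u = 0
x(V, d) = (-8 + d)/V (x(V, d) = (d - 8)/(V + 0) = (-8 + d)/V)
-40 + 9*x(-6, S(6)) = -40 + 9*((-8 + (-4 + 6 + 2*6**2))/(-6)) = -40 + 9*(-(-8 + (-4 + 6 + 2*36))/6) = -40 + 9*(-(-8 + (-4 + 6 + 72))/6) = -40 + 9*(-(-8 + 74)/6) = -40 + 9*(-1/6*66) = -40 + 9*(-11) = -40 - 99 = -139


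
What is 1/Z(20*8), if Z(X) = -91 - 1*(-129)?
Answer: 1/38 ≈ 0.026316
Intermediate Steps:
Z(X) = 38 (Z(X) = -91 + 129 = 38)
1/Z(20*8) = 1/38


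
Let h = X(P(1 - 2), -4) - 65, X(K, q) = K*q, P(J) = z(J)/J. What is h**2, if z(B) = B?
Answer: 4761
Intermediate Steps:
P(J) = 1 (P(J) = J/J = 1)
h = -69 (h = 1*(-4) - 65 = -4 - 65 = -69)
h**2 = (-69)**2 = 4761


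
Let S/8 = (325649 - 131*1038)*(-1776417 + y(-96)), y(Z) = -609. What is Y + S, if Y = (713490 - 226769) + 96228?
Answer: -2696401804619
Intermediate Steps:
S = -2696402387568 (S = 8*((325649 - 131*1038)*(-1776417 - 609)) = 8*((325649 - 135978)*(-1777026)) = 8*(189671*(-1777026)) = 8*(-337050298446) = -2696402387568)
Y = 582949 (Y = 486721 + 96228 = 582949)
Y + S = 582949 - 2696402387568 = -2696401804619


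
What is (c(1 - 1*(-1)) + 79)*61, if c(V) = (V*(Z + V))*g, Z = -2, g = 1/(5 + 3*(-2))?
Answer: 4819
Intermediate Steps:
g = -1 (g = 1/(5 - 6) = 1/(-1) = -1)
c(V) = -V*(-2 + V) (c(V) = (V*(-2 + V))*(-1) = -V*(-2 + V))
(c(1 - 1*(-1)) + 79)*61 = ((1 - 1*(-1))*(2 - (1 - 1*(-1))) + 79)*61 = ((1 + 1)*(2 - (1 + 1)) + 79)*61 = (2*(2 - 1*2) + 79)*61 = (2*(2 - 2) + 79)*61 = (2*0 + 79)*61 = (0 + 79)*61 = 79*61 = 4819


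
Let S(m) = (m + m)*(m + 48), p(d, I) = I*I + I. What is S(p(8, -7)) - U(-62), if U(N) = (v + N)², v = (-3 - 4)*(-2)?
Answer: 5256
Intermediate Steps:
v = 14 (v = -7*(-2) = 14)
p(d, I) = I + I² (p(d, I) = I² + I = I + I²)
S(m) = 2*m*(48 + m) (S(m) = (2*m)*(48 + m) = 2*m*(48 + m))
U(N) = (14 + N)²
S(p(8, -7)) - U(-62) = 2*(-7*(1 - 7))*(48 - 7*(1 - 7)) - (14 - 62)² = 2*(-7*(-6))*(48 - 7*(-6)) - 1*(-48)² = 2*42*(48 + 42) - 1*2304 = 2*42*90 - 2304 = 7560 - 2304 = 5256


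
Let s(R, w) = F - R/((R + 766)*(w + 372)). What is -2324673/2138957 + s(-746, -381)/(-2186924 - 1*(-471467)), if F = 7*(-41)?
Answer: -358852844260219/330235988251410 ≈ -1.0867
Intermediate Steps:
F = -287
s(R, w) = -287 - R/((372 + w)*(766 + R)) (s(R, w) = -287 - R/((R + 766)*(w + 372)) = -287 - R/((766 + R)*(372 + w)) = -287 - R/((372 + w)*(766 + R)))
-2324673/2138957 + s(-746, -381)/(-2186924 - 1*(-471467)) = -2324673/2138957 + ((-81781224 - 219842*(-381) - 106765*(-746) - 287*(-746)*(-381))/(284952 + 372*(-746) + 766*(-381) - 746*(-381)))/(-2186924 - 1*(-471467)) = -2324673*1/2138957 + ((-81781224 + 83759802 + 79646690 - 81572862)/(284952 - 277512 - 291846 + 284226))/(-2186924 + 471467) = -2324673/2138957 + (52406/(-180))/(-1715457) = -2324673/2138957 - 1/180*52406*(-1/1715457) = -2324673/2138957 - 26203/90*(-1/1715457) = -2324673/2138957 + 26203/154391130 = -358852844260219/330235988251410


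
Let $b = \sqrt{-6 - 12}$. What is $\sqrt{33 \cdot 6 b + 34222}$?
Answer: $\sqrt{34222 + 594 i \sqrt{2}} \approx 185.01 + 2.27 i$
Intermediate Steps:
$b = 3 i \sqrt{2}$ ($b = \sqrt{-18} = 3 i \sqrt{2} \approx 4.2426 i$)
$\sqrt{33 \cdot 6 b + 34222} = \sqrt{33 \cdot 6 \cdot 3 i \sqrt{2} + 34222} = \sqrt{198 \cdot 3 i \sqrt{2} + 34222} = \sqrt{594 i \sqrt{2} + 34222} = \sqrt{34222 + 594 i \sqrt{2}}$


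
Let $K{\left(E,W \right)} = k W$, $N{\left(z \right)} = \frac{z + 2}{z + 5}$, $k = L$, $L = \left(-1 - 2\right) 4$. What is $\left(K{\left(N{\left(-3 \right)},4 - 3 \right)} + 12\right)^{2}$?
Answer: $0$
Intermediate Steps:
$L = -12$ ($L = \left(-3\right) 4 = -12$)
$k = -12$
$N{\left(z \right)} = \frac{2 + z}{5 + z}$
$K{\left(E,W \right)} = - 12 W$
$\left(K{\left(N{\left(-3 \right)},4 - 3 \right)} + 12\right)^{2} = \left(- 12 \left(4 - 3\right) + 12\right)^{2} = \left(\left(-12\right) 1 + 12\right)^{2} = \left(-12 + 12\right)^{2} = 0^{2} = 0$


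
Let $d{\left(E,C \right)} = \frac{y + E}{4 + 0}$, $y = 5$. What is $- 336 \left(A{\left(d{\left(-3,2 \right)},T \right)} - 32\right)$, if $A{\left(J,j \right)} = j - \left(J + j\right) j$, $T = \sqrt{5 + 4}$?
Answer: $13272$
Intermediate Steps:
$d{\left(E,C \right)} = \frac{5}{4} + \frac{E}{4}$ ($d{\left(E,C \right)} = \frac{5 + E}{4 + 0} = \frac{5 + E}{4} = \left(5 + E\right) \frac{1}{4} = \frac{5}{4} + \frac{E}{4}$)
$T = 3$ ($T = \sqrt{9} = 3$)
$A{\left(J,j \right)} = j - j \left(J + j\right)$
$- 336 \left(A{\left(d{\left(-3,2 \right)},T \right)} - 32\right) = - 336 \left(3 \left(1 - \left(\frac{5}{4} + \frac{1}{4} \left(-3\right)\right) - 3\right) - 32\right) = - 336 \left(3 \left(1 - \left(\frac{5}{4} - \frac{3}{4}\right) - 3\right) - 32\right) = - 336 \left(3 \left(1 - \frac{1}{2} - 3\right) - 32\right) = - 336 \left(3 \left(- \frac{5}{2}\right) - 32\right) = - 336 \left(- \frac{15}{2} - 32\right) = \left(-336\right) \left(- \frac{79}{2}\right) = 13272$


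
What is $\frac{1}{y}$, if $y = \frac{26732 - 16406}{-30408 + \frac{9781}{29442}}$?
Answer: $- \frac{895262555}{304018092} \approx -2.9448$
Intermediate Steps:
$y = - \frac{304018092}{895262555}$ ($y = \frac{10326}{-30408 + 9781 \cdot \frac{1}{29442}} = \frac{10326}{-30408 + \frac{9781}{29442}} = \frac{10326}{- \frac{895262555}{29442}} = 10326 \left(- \frac{29442}{895262555}\right) = - \frac{304018092}{895262555} \approx -0.33959$)
$\frac{1}{y} = \frac{1}{- \frac{304018092}{895262555}} = - \frac{895262555}{304018092}$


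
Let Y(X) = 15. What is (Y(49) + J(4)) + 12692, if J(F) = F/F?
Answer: 12708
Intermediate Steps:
J(F) = 1
(Y(49) + J(4)) + 12692 = (15 + 1) + 12692 = 16 + 12692 = 12708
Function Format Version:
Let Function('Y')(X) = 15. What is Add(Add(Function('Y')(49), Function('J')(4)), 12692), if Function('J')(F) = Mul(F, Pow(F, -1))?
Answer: 12708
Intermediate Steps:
Function('J')(F) = 1
Add(Add(Function('Y')(49), Function('J')(4)), 12692) = Add(Add(15, 1), 12692) = Add(16, 12692) = 12708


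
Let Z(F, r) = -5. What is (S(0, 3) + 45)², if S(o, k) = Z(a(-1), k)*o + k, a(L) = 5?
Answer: 2304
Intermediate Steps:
S(o, k) = k - 5*o (S(o, k) = -5*o + k = k - 5*o)
(S(0, 3) + 45)² = ((3 - 5*0) + 45)² = ((3 + 0) + 45)² = (3 + 45)² = 48² = 2304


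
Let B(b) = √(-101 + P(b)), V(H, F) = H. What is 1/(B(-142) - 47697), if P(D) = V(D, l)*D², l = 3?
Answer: -15899/759289066 - I*√2863389/2277867198 ≈ -2.0939e-5 - 7.4287e-7*I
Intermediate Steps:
P(D) = D³ (P(D) = D*D² = D³)
B(b) = √(-101 + b³)
1/(B(-142) - 47697) = 1/(√(-101 + (-142)³) - 47697) = 1/(√(-101 - 2863288) - 47697) = 1/(√(-2863389) - 47697) = 1/(I*√2863389 - 47697) = 1/(-47697 + I*√2863389)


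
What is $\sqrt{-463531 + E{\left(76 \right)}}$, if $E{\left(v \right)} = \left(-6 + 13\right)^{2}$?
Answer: $9 i \sqrt{5722} \approx 680.79 i$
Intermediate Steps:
$E{\left(v \right)} = 49$ ($E{\left(v \right)} = 7^{2} = 49$)
$\sqrt{-463531 + E{\left(76 \right)}} = \sqrt{-463531 + 49} = \sqrt{-463482} = 9 i \sqrt{5722}$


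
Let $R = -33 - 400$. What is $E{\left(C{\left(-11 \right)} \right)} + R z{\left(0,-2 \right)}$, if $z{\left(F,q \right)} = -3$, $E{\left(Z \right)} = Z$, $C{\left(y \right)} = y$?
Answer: $1288$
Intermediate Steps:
$R = -433$ ($R = -33 - 400 = -433$)
$E{\left(C{\left(-11 \right)} \right)} + R z{\left(0,-2 \right)} = -11 - -1299 = -11 + 1299 = 1288$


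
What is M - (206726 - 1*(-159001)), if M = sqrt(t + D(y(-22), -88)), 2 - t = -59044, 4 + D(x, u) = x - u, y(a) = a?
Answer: -365727 + 2*sqrt(14777) ≈ -3.6548e+5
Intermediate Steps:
D(x, u) = -4 + x - u (D(x, u) = -4 + (x - u) = -4 + x - u)
t = 59046 (t = 2 - 1*(-59044) = 2 + 59044 = 59046)
M = 2*sqrt(14777) (M = sqrt(59046 + (-4 - 22 - 1*(-88))) = sqrt(59046 + (-4 - 22 + 88)) = sqrt(59046 + 62) = sqrt(59108) = 2*sqrt(14777) ≈ 243.12)
M - (206726 - 1*(-159001)) = 2*sqrt(14777) - (206726 - 1*(-159001)) = 2*sqrt(14777) - (206726 + 159001) = 2*sqrt(14777) - 1*365727 = 2*sqrt(14777) - 365727 = -365727 + 2*sqrt(14777)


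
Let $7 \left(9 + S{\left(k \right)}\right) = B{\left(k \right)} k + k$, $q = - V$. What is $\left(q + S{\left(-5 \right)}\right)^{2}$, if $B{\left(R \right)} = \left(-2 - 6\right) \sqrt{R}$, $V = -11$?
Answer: $- \frac{7919}{49} + \frac{720 i \sqrt{5}}{49} \approx -161.61 + 32.857 i$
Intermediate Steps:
$q = 11$ ($q = \left(-1\right) \left(-11\right) = 11$)
$B{\left(R \right)} = - 8 \sqrt{R}$ ($B{\left(R \right)} = \left(-2 - 6\right) \sqrt{R} = - 8 \sqrt{R}$)
$S{\left(k \right)} = -9 - \frac{8 k^{\frac{3}{2}}}{7} + \frac{k}{7}$ ($S{\left(k \right)} = -9 + \frac{- 8 \sqrt{k} k + k}{7} = -9 + \frac{- 8 k^{\frac{3}{2}} + k}{7} = -9 + \frac{k - 8 k^{\frac{3}{2}}}{7} = -9 - \left(- \frac{k}{7} + \frac{8 k^{\frac{3}{2}}}{7}\right) = -9 - \frac{8 k^{\frac{3}{2}}}{7} + \frac{k}{7}$)
$\left(q + S{\left(-5 \right)}\right)^{2} = \left(11 - \left(\frac{68}{7} - \frac{40 i \sqrt{5}}{7}\right)\right)^{2} = \left(\frac{9}{7} + \frac{40 i \sqrt{5}}{7}\right)^{2}$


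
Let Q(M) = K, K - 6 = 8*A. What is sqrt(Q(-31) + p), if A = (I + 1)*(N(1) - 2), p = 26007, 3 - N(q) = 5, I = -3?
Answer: sqrt(26077) ≈ 161.48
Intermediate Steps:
N(q) = -2 (N(q) = 3 - 1*5 = 3 - 5 = -2)
A = 8 (A = (-3 + 1)*(-2 - 2) = -2*(-4) = 8)
K = 70 (K = 6 + 8*8 = 6 + 64 = 70)
Q(M) = 70
sqrt(Q(-31) + p) = sqrt(70 + 26007) = sqrt(26077)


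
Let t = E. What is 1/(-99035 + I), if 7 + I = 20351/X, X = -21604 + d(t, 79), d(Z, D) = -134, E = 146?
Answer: -21738/2152995347 ≈ -1.0097e-5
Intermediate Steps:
t = 146
X = -21738 (X = -21604 - 134 = -21738)
I = -172517/21738 (I = -7 + 20351/(-21738) = -7 + 20351*(-1/21738) = -7 - 20351/21738 = -172517/21738 ≈ -7.9362)
1/(-99035 + I) = 1/(-99035 - 172517/21738) = 1/(-2152995347/21738) = -21738/2152995347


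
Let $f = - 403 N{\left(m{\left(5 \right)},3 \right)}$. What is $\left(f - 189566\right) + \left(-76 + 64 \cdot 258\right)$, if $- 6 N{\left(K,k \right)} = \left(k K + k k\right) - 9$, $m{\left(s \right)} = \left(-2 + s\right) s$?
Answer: $- \frac{340215}{2} \approx -1.7011 \cdot 10^{5}$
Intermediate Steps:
$m{\left(s \right)} = s \left(-2 + s\right)$
$N{\left(K,k \right)} = \frac{3}{2} - \frac{k^{2}}{6} - \frac{K k}{6}$ ($N{\left(K,k \right)} = - \frac{\left(k K + k k\right) - 9}{6} = - \frac{\left(K k + k^{2}\right) - 9}{6} = - \frac{\left(k^{2} + K k\right) - 9}{6} = - \frac{-9 + k^{2} + K k}{6} = \frac{3}{2} - \frac{k^{2}}{6} - \frac{K k}{6}$)
$f = \frac{6045}{2}$ ($f = - 403 \left(\frac{3}{2} - \frac{3^{2}}{6} - \frac{1}{6} \cdot 5 \left(-2 + 5\right) 3\right) = - 403 \left(\frac{3}{2} - \frac{3}{2} - \frac{1}{6} \cdot 5 \cdot 3 \cdot 3\right) = - 403 \left(\frac{3}{2} - \frac{3}{2} - \frac{5}{2} \cdot 3\right) = - 403 \left(\frac{3}{2} - \frac{3}{2} - \frac{15}{2}\right) = \left(-403\right) \left(- \frac{15}{2}\right) = \frac{6045}{2} \approx 3022.5$)
$\left(f - 189566\right) + \left(-76 + 64 \cdot 258\right) = \left(\frac{6045}{2} - 189566\right) + \left(-76 + 64 \cdot 258\right) = - \frac{373087}{2} + \left(-76 + 16512\right) = - \frac{373087}{2} + 16436 = - \frac{340215}{2}$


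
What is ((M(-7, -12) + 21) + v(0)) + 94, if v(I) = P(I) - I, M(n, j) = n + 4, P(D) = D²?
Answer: 112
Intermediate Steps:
M(n, j) = 4 + n
v(I) = I² - I
((M(-7, -12) + 21) + v(0)) + 94 = (((4 - 7) + 21) + 0*(-1 + 0)) + 94 = ((-3 + 21) + 0*(-1)) + 94 = (18 + 0) + 94 = 18 + 94 = 112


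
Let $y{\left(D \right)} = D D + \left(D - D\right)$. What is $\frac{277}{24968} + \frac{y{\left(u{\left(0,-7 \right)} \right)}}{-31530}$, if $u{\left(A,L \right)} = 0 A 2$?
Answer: $\frac{277}{24968} \approx 0.011094$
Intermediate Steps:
$u{\left(A,L \right)} = 0$ ($u{\left(A,L \right)} = 0 \cdot 2 = 0$)
$y{\left(D \right)} = D^{2}$ ($y{\left(D \right)} = D^{2} + 0 = D^{2}$)
$\frac{277}{24968} + \frac{y{\left(u{\left(0,-7 \right)} \right)}}{-31530} = \frac{277}{24968} + \frac{0^{2}}{-31530} = 277 \cdot \frac{1}{24968} + 0 \left(- \frac{1}{31530}\right) = \frac{277}{24968} + 0 = \frac{277}{24968}$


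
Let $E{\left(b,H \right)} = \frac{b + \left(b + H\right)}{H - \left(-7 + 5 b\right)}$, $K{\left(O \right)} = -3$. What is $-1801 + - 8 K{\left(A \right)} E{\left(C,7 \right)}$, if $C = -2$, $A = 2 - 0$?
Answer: $-1798$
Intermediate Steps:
$A = 2$ ($A = 2 + 0 = 2$)
$E{\left(b,H \right)} = \frac{H + 2 b}{7 + H - 5 b}$ ($E{\left(b,H \right)} = \frac{b + \left(H + b\right)}{H - \left(-7 + 5 b\right)} = \frac{H + 2 b}{7 + H - 5 b}$)
$-1801 + - 8 K{\left(A \right)} E{\left(C,7 \right)} = -1801 + \left(-8\right) \left(-3\right) \frac{7 + 2 \left(-2\right)}{7 + 7 - -10} = -1801 + 24 \frac{7 - 4}{7 + 7 + 10} = -1801 + 24 \cdot \frac{1}{24} \cdot 3 = -1801 + 24 \cdot \frac{1}{8} = -1801 + 3 = -1798$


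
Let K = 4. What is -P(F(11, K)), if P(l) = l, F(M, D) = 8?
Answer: -8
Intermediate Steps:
-P(F(11, K)) = -1*8 = -8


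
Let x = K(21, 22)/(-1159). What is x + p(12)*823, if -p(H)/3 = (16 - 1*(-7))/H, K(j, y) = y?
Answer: -21938799/4636 ≈ -4732.3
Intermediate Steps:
x = -22/1159 (x = 22/(-1159) = 22*(-1/1159) = -22/1159 ≈ -0.018982)
p(H) = -69/H (p(H) = -3*(16 - 1*(-7))/H = -3*(16 + 7)/H = -69/H)
x + p(12)*823 = -22/1159 - 69/12*823 = -22/1159 - 69*1/12*823 = -22/1159 - 23/4*823 = -22/1159 - 18929/4 = -21938799/4636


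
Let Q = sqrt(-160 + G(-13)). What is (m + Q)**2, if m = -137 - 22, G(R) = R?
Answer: (159 - I*sqrt(173))**2 ≈ 25108.0 - 4182.6*I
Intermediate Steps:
m = -159
Q = I*sqrt(173) (Q = sqrt(-160 - 13) = sqrt(-173) = I*sqrt(173) ≈ 13.153*I)
(m + Q)**2 = (-159 + I*sqrt(173))**2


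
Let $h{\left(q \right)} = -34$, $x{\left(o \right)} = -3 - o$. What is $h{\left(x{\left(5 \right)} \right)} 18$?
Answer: $-612$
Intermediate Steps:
$h{\left(x{\left(5 \right)} \right)} 18 = \left(-34\right) 18 = -612$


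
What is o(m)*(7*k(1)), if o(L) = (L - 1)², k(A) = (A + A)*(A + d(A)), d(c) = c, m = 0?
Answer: 28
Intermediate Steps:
k(A) = 4*A² (k(A) = (A + A)*(A + A) = (2*A)*(2*A) = 4*A²)
o(L) = (-1 + L)²
o(m)*(7*k(1)) = (-1 + 0)²*(7*(4*1²)) = (-1)²*(7*(4*1)) = 1*(7*4) = 1*28 = 28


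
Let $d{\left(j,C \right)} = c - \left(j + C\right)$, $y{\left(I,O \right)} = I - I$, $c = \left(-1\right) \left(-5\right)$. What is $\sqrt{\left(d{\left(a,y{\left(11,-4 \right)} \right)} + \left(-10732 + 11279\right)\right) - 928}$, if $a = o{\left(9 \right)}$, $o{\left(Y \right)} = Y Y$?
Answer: $i \sqrt{457} \approx 21.378 i$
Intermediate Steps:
$o{\left(Y \right)} = Y^{2}$
$c = 5$
$y{\left(I,O \right)} = 0$
$a = 81$ ($a = 9^{2} = 81$)
$d{\left(j,C \right)} = 5 - C - j$ ($d{\left(j,C \right)} = 5 - \left(j + C\right) = 5 - \left(C + j\right) = 5 - C - j$)
$\sqrt{\left(d{\left(a,y{\left(11,-4 \right)} \right)} + \left(-10732 + 11279\right)\right) - 928} = \sqrt{\left(\left(5 - 0 - 81\right) + \left(-10732 + 11279\right)\right) - 928} = \sqrt{\left(\left(5 + 0 - 81\right) + 547\right) - 928} = \sqrt{\left(-76 + 547\right) - 928} = \sqrt{471 - 928} = \sqrt{-457} = i \sqrt{457}$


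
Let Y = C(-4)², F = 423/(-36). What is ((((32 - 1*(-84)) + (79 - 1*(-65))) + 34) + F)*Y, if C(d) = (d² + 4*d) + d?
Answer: 4516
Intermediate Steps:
F = -47/4 (F = 423*(-1/36) = -47/4 ≈ -11.750)
C(d) = d² + 5*d
Y = 16 (Y = (-4*(5 - 4))² = (-4*1)² = (-4)² = 16)
((((32 - 1*(-84)) + (79 - 1*(-65))) + 34) + F)*Y = ((((32 - 1*(-84)) + (79 - 1*(-65))) + 34) - 47/4)*16 = ((((32 + 84) + (79 + 65)) + 34) - 47/4)*16 = (((116 + 144) + 34) - 47/4)*16 = ((260 + 34) - 47/4)*16 = (294 - 47/4)*16 = (1129/4)*16 = 4516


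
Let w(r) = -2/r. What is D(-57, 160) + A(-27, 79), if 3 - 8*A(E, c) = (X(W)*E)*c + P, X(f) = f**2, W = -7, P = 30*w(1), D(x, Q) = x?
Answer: 26031/2 ≈ 13016.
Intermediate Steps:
P = -60 (P = 30*(-2/1) = 30*(-2*1) = 30*(-2) = -60)
A(E, c) = 63/8 - 49*E*c/8 (A(E, c) = 3/8 - (((-7)**2*E)*c - 60)/8 = 3/8 - ((49*E)*c - 60)/8 = 3/8 - (49*E*c - 60)/8 = 3/8 - (-60 + 49*E*c)/8 = 3/8 + (15/2 - 49*E*c/8) = 63/8 - 49*E*c/8)
D(-57, 160) + A(-27, 79) = -57 + (63/8 - 49/8*(-27)*79) = -57 + (63/8 + 104517/8) = -57 + 26145/2 = 26031/2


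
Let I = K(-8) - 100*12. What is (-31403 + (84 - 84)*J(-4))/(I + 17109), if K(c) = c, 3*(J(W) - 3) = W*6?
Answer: -31403/15901 ≈ -1.9749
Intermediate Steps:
J(W) = 3 + 2*W (J(W) = 3 + (W*6)/3 = 3 + (6*W)/3 = 3 + 2*W)
I = -1208 (I = -8 - 100*12 = -8 - 1200 = -1208)
(-31403 + (84 - 84)*J(-4))/(I + 17109) = (-31403 + (84 - 84)*(3 + 2*(-4)))/(-1208 + 17109) = (-31403 + 0*(3 - 8))/15901 = (-31403 + 0*(-5))*(1/15901) = (-31403 + 0)*(1/15901) = -31403*1/15901 = -31403/15901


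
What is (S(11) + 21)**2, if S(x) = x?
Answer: 1024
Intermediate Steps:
(S(11) + 21)**2 = (11 + 21)**2 = 32**2 = 1024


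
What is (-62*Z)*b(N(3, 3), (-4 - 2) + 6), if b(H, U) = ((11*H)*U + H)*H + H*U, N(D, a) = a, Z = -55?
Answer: 30690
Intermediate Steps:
b(H, U) = H*U + H*(H + 11*H*U) (b(H, U) = (11*H*U + H)*H + H*U = (H + 11*H*U)*H + H*U = H*(H + 11*H*U) + H*U = H*U + H*(H + 11*H*U))
(-62*Z)*b(N(3, 3), (-4 - 2) + 6) = (-62*(-55))*(3*(3 + ((-4 - 2) + 6) + 11*3*((-4 - 2) + 6))) = 3410*(3*(3 + (-6 + 6) + 11*3*(-6 + 6))) = 3410*(3*(3 + 0 + 11*3*0)) = 3410*(3*(3 + 0 + 0)) = 3410*(3*3) = 3410*9 = 30690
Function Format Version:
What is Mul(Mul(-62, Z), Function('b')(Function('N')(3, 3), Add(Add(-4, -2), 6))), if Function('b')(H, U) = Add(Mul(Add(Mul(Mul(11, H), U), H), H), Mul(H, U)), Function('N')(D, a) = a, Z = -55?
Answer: 30690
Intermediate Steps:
Function('b')(H, U) = Add(Mul(H, U), Mul(H, Add(H, Mul(11, H, U)))) (Function('b')(H, U) = Add(Mul(Add(Mul(11, H, U), H), H), Mul(H, U)) = Add(Mul(Add(H, Mul(11, H, U)), H), Mul(H, U)) = Add(Mul(H, Add(H, Mul(11, H, U))), Mul(H, U)) = Add(Mul(H, U), Mul(H, Add(H, Mul(11, H, U)))))
Mul(Mul(-62, Z), Function('b')(Function('N')(3, 3), Add(Add(-4, -2), 6))) = Mul(Mul(-62, -55), Mul(3, Add(3, Add(Add(-4, -2), 6), Mul(11, 3, Add(Add(-4, -2), 6))))) = Mul(3410, Mul(3, Add(3, Add(-6, 6), Mul(11, 3, Add(-6, 6))))) = Mul(3410, Mul(3, Add(3, 0, Mul(11, 3, 0)))) = Mul(3410, Mul(3, Add(3, 0, 0))) = Mul(3410, Mul(3, 3)) = Mul(3410, 9) = 30690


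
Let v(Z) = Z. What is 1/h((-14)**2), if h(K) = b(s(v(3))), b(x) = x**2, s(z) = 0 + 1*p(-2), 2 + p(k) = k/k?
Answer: 1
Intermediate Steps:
p(k) = -1 (p(k) = -2 + k/k = -2 + 1 = -1)
s(z) = -1 (s(z) = 0 + 1*(-1) = 0 - 1 = -1)
h(K) = 1 (h(K) = (-1)**2 = 1)
1/h((-14)**2) = 1/1 = 1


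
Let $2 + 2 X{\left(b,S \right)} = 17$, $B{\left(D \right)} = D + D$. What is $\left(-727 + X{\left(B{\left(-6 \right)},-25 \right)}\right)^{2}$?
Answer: $\frac{2070721}{4} \approx 5.1768 \cdot 10^{5}$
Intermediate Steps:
$B{\left(D \right)} = 2 D$
$X{\left(b,S \right)} = \frac{15}{2}$ ($X{\left(b,S \right)} = -1 + \frac{1}{2} \cdot 17 = -1 + \frac{17}{2} = \frac{15}{2}$)
$\left(-727 + X{\left(B{\left(-6 \right)},-25 \right)}\right)^{2} = \left(-727 + \frac{15}{2}\right)^{2} = \left(- \frac{1439}{2}\right)^{2} = \frac{2070721}{4}$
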